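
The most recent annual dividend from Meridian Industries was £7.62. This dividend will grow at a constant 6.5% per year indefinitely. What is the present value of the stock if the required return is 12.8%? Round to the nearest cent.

D₁ = D₀ × (1 + g) = £7.62 × 1.065 = £8.1153
Growing perpetuity: P = D₁ / (r − g) = £8.1153 / (0.128 − 0.065) = £128.81

£128.81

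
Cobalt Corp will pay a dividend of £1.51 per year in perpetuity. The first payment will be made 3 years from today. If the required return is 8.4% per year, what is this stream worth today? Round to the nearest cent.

Value at end of year 2: C / r = £1.51 / 0.084 = £17.9762
Discount to today: PV = £17.9762 / (1 + 0.084)^2 = £17.9762 / 1.175056 = £15.30

£15.30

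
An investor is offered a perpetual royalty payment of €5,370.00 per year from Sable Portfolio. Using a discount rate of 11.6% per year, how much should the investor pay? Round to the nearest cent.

Level perpetuity: PV = C / r = €5,370.00 / 0.116 = €46,293.10

€46293.10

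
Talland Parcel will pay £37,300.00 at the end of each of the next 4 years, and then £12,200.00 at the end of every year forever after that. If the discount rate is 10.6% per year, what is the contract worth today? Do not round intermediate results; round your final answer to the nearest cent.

£193635.47

PV of 4-year annuity: £37,300.00 × [1 − (1+0.106)^−4] / 0.106 = 116716.50031
Perpetuity value at year 4: £12,200.00 / 0.106 = 115094.33962
PV of perpetuity: 115094.33962 / (1+0.106)^4 = 76918.96955
Total PV = 116716.50031 + 76918.96955 = 193635.46986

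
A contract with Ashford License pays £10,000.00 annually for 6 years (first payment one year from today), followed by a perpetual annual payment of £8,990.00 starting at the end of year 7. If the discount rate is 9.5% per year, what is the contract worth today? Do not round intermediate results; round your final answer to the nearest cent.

PV of 6-year annuity: £10,000.00 × [1 − (1+0.095)^−6] / 0.095 = 44198.25376
Perpetuity value at year 6: £8,990.00 / 0.095 = 94631.57895
PV of perpetuity: 94631.57895 / (1+0.095)^6 = 54897.34882
Total PV = 44198.25376 + 54897.34882 = 99095.60258

£99095.60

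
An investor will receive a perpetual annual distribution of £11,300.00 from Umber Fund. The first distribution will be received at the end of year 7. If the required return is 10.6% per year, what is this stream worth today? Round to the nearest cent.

£58242.74

Value at end of year 6: C / r = £11,300.00 / 0.106 = £106,603.7736
Discount to today: PV = £106,603.7736 / (1 + 0.106)^6 = £106,603.7736 / 1.830336 = £58,242.74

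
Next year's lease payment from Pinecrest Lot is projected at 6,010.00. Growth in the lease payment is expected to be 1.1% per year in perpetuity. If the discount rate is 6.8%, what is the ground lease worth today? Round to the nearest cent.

Growing perpetuity: P = D₁ / (r − g) = 6,010.0000 / (0.068 − 0.011) = 105,438.60

105438.60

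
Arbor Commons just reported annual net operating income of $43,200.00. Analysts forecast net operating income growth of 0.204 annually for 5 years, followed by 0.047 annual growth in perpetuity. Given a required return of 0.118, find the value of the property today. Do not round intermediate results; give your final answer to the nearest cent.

D_1 = 52012.80000
D_2 = 62623.41120
D_3 = 75398.58708
D_4 = 90779.89885
D_5 = 109298.99822
Terminal value at year 5: TV = D_5×(1+g_2)/(r−g_2) = 114436.05113/0.071 = 1611775.36805
P_0 = D_1/(1+r)^1 + D_2/(1+r)^2 + D_3/(1+r)^3 + D_4/(1+r)^4 + D_5/(1+r)^5 + TV/(1+r)^5
    = 46523.07692 + 50101.77515 + 53955.75785 + 58106.20076 + 62575.90851 + 922774.31288 = 1194037.03208

$1194037.03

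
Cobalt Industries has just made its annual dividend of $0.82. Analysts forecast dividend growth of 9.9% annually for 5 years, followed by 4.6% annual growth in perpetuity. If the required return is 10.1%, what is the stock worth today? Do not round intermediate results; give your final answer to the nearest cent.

$19.53

D_1 = 0.90118
D_2 = 0.99040
D_3 = 1.08845
D_4 = 1.19620
D_5 = 1.31463
Terminal value at year 5: TV = D_5×(1+g_2)/(r−g_2) = 1.37510/0.055 = 25.00180
P_0 = D_1/(1+r)^1 + D_2/(1+r)^2 + D_3/(1+r)^3 + D_4/(1+r)^4 + D_5/(1+r)^5 + TV/(1+r)^5
    = 0.81851 + 0.81702 + 0.81554 + 0.81406 + 0.81258 + 15.45378 = 19.53149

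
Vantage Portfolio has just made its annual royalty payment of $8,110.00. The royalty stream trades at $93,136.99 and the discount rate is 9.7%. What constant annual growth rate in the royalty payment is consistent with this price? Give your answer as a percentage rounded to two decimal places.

P = D₀(1+g)/(r−g) ⇒ P(r−g) = D₀(1+g) ⇒ g(P+D₀) = P·r − D₀
g = (P·r − D₀)/(P + D₀) = ($93,136.99×0.097 − $8,110.00) / ($93,136.99 + $8,110.00) = 0.009129

0.91%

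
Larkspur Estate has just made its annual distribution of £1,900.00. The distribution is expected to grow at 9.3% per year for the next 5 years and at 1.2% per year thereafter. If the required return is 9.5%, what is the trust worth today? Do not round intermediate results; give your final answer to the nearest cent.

£32403.54

D_1 = 2076.70000
D_2 = 2269.83310
D_3 = 2480.92758
D_4 = 2711.65384
D_5 = 2963.83765
Terminal value at year 5: TV = D_5×(1+g_2)/(r−g_2) = 2999.40370/0.083 = 36137.39400
P_0 = D_1/(1+r)^1 + D_2/(1+r)^2 + D_3/(1+r)^3 + D_4/(1+r)^4 + D_5/(1+r)^5 + TV/(1+r)^5
    = 1896.52968 + 1893.06570 + 1889.60804 + 1886.15671 + 1882.71167 + 22955.47242 = 32403.54422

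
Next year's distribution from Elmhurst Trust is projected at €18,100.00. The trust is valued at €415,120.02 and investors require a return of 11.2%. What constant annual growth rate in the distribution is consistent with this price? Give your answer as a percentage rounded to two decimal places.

P = D₁/(r−g) ⇒ g = r − D₁/P = 0.112 − €18,100.00/€415,120.02 = 0.068398

6.84%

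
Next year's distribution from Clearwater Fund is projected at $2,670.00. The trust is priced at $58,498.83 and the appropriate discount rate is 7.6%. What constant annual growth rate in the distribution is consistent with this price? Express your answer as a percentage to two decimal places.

3.04%

P = D₁/(r−g) ⇒ g = r − D₁/P = 0.076 − $2,670.00/$58,498.83 = 0.030358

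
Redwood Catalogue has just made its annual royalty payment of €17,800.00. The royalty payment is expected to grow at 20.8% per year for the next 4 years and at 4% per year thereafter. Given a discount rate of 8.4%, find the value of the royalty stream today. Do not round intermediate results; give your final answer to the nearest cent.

€742887.49

D_1 = 21502.40000
D_2 = 25974.89920
D_3 = 31377.67823
D_4 = 37904.23531
Terminal value at year 4: TV = D_4×(1+g_2)/(r−g_2) = 39420.40472/0.044 = 895918.28906
P_0 = D_1/(1+r)^1 + D_2/(1+r)^2 + D_3/(1+r)^3 + D_4/(1+r)^4 + TV/(1+r)^4
    = 19836.16236 + 22105.24366 + 24633.88777 + 27451.78638 + 648860.40524 = 742887.48542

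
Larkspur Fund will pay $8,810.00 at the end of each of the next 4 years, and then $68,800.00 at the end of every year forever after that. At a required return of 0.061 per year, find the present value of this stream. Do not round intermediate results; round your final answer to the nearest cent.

PV of 4-year annuity: $8,810.00 × [1 − (1+0.061)^−4] / 0.061 = 30457.80680
Perpetuity value at year 4: $68,800.00 / 0.061 = 1127868.85246
PV of perpetuity: 1127868.85246 / (1+0.061)^4 = 890014.47018
Total PV = 30457.80680 + 890014.47018 = 920472.27698

$920472.28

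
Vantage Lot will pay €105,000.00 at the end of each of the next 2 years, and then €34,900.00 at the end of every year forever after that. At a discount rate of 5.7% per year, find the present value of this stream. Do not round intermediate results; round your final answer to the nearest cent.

PV of 2-year annuity: €105,000.00 × [1 − (1+0.057)^−2] / 0.057 = 193318.58878
Perpetuity value at year 2: €34,900.00 / 0.057 = 612280.70175
PV of perpetuity: 612280.70175 / (1+0.057)^2 = 548025.28510
Total PV = 193318.58878 + 548025.28510 = 741343.87389

€741343.87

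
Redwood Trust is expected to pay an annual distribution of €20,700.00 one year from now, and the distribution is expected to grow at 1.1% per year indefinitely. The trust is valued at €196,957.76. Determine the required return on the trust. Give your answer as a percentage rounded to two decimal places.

11.61%

P = D₁/(r − g) ⇒ r = D₁/P + g = €20,700.0000/€196,957.76 + 0.011 = 0.105099 + 0.011 = 0.116099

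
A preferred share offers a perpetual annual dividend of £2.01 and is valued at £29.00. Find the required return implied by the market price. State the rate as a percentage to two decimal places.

6.93%

P = C/r ⇒ r = C/P = £2.01/£29.00 = 0.069310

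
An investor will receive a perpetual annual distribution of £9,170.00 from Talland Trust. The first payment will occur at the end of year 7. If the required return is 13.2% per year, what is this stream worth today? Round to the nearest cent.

Value at end of year 6: C / r = £9,170.00 / 0.132 = £69,469.6970
Discount to today: PV = £69,469.6970 / (1 + 0.132)^6 = £69,469.6970 / 2.104159 = £33,015.42

£33015.42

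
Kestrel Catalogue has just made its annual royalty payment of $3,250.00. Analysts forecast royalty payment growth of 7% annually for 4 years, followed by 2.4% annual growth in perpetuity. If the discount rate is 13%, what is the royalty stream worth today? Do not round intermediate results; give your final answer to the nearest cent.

D_1 = 3477.50000
D_2 = 3720.92500
D_3 = 3981.38975
D_4 = 4260.08703
Terminal value at year 4: TV = D_4×(1+g_2)/(r−g_2) = 4362.32912/0.106 = 41154.04831
P_0 = D_1/(1+r)^1 + D_2/(1+r)^2 + D_3/(1+r)^3 + D_4/(1+r)^4 + TV/(1+r)^4
    = 3077.43363 + 2914.03007 + 2759.30281 + 2612.79116 + 25240.54855 = 36604.10622

$36604.11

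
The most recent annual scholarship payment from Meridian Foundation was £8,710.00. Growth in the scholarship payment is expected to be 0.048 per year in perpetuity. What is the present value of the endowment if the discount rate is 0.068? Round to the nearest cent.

D₁ = D₀ × (1 + g) = £8,710.00 × 1.048 = £9,128.0800
Growing perpetuity: P = D₁ / (r − g) = £9,128.0800 / (0.068 − 0.048) = £456,404.00

£456404.00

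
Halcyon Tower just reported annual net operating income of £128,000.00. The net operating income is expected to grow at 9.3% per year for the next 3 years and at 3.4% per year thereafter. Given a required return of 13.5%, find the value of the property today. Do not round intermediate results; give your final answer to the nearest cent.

D_1 = 139904.00000
D_2 = 152915.07200
D_3 = 167136.17370
Terminal value at year 3: TV = D_3×(1+g_2)/(r−g_2) = 172818.80360/0.101 = 1711077.26338
P_0 = D_1/(1+r)^1 + D_2/(1+r)^2 + D_3/(1+r)^3 + TV/(1+r)^3
    = 123263.43612 + 118702.14598 + 114309.64366 + 1170259.12418 = 1526534.34994

£1526534.35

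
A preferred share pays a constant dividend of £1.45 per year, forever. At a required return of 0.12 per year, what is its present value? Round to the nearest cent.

£12.08

Level perpetuity: PV = C / r = £1.45 / 0.12 = £12.08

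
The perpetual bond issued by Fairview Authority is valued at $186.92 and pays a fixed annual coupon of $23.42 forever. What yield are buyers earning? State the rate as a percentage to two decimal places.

12.53%

P = C/r ⇒ r = C/P = $23.42/$186.92 = 0.125294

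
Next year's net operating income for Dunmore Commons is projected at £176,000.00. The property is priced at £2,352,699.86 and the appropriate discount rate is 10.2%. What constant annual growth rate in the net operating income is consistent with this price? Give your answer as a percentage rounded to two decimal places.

P = D₁/(r−g) ⇒ g = r − D₁/P = 0.102 − £176,000.00/£2,352,699.86 = 0.027192

2.72%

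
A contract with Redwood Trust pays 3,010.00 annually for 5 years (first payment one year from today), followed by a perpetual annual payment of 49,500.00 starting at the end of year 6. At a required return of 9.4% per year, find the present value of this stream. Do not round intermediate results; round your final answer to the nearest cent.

PV of 5-year annuity: 3,010.00 × [1 − (1+0.094)^−5] / 0.094 = 11587.34045
Perpetuity value at year 5: 49,500.00 / 0.094 = 526595.74468
PV of perpetuity: 526595.74468 / (1+0.094)^5 = 336039.81376
Total PV = 11587.34045 + 336039.81376 = 347627.15421

347627.15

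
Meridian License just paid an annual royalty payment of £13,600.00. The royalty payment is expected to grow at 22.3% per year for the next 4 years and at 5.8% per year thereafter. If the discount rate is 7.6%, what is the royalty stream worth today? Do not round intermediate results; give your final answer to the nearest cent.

£1409859.15

D_1 = 16632.80000
D_2 = 20341.91440
D_3 = 24878.16131
D_4 = 30425.99128
Terminal value at year 4: TV = D_4×(1+g_2)/(r−g_2) = 32190.69878/0.018 = 1788372.15434
P_0 = D_1/(1+r)^1 + D_2/(1+r)^2 + D_3/(1+r)^3 + D_4/(1+r)^4 + TV/(1+r)^4
    = 15457.99257 + 17569.81869 + 19970.15637 + 22698.42123 + 1334162.75880 = 1409859.14764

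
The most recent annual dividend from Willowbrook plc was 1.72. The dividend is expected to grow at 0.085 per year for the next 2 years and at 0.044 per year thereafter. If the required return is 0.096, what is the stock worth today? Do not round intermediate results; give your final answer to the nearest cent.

37.23

D_1 = 1.86620
D_2 = 2.02483
Terminal value at year 2: TV = D_2×(1+g_2)/(r−g_2) = 2.11392/0.052 = 40.65230
P_0 = D_1/(1+r)^1 + D_2/(1+r)^2 + TV/(1+r)^2
    = 1.70274 + 1.68565 + 33.84262 = 37.23100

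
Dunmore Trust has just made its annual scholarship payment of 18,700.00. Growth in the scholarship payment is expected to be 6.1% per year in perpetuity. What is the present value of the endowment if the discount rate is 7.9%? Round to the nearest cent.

1102261.11

D₁ = D₀ × (1 + g) = 18,700.00 × 1.061 = 19,840.7000
Growing perpetuity: P = D₁ / (r − g) = 19,840.7000 / (0.079 − 0.061) = 1,102,261.11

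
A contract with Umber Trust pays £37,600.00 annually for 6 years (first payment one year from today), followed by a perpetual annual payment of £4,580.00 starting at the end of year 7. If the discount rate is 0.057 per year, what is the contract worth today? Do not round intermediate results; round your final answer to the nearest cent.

PV of 6-year annuity: £37,600.00 × [1 − (1+0.057)^−6] / 0.057 = 186647.02660
Perpetuity value at year 6: £4,580.00 / 0.057 = 80350.87719
PV of perpetuity: 80350.87719 / (1+0.057)^6 = 57615.68087
Total PV = 186647.02660 + 57615.68087 = 244262.70747

£244262.71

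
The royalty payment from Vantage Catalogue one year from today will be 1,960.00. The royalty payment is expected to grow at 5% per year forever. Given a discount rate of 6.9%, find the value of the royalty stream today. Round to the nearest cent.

Growing perpetuity: P = D₁ / (r − g) = 1,960.0000 / (0.069 − 0.05) = 103,157.89

103157.89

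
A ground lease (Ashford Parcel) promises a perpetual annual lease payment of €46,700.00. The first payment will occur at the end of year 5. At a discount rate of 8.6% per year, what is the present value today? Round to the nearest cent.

€390390.40

Value at end of year 4: C / r = €46,700.00 / 0.086 = €543,023.2558
Discount to today: PV = €543,023.2558 / (1 + 0.086)^4 = €543,023.2558 / 1.390975 = €390,390.40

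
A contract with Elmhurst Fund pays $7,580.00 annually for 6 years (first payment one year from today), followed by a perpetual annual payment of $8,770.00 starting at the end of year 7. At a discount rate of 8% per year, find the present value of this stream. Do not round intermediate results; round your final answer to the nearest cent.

PV of 6-year annuity: $7,580.00 × [1 − (1+0.08)^−6] / 0.08 = 35041.42785
Perpetuity value at year 6: $8,770.00 / 0.08 = 109625.00000
PV of perpetuity: 109625.00000 / (1+0.08)^6 = 69082.34535
Total PV = 35041.42785 + 69082.34535 = 104123.77320

$104123.77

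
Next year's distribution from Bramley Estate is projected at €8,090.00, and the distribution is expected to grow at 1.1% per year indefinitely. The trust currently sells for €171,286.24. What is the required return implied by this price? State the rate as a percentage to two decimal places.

5.82%

P = D₁/(r − g) ⇒ r = D₁/P + g = €8,090.0000/€171,286.24 + 0.011 = 0.047231 + 0.011 = 0.058231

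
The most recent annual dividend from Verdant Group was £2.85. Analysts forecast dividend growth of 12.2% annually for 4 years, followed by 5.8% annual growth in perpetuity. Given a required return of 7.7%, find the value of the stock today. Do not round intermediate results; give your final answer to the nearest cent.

£199.57

D_1 = 3.19770
D_2 = 3.58782
D_3 = 4.02553
D_4 = 4.51665
Terminal value at year 4: TV = D_4×(1+g_2)/(r−g_2) = 4.77861/0.019 = 251.50600
P_0 = D_1/(1+r)^1 + D_2/(1+r)^2 + D_3/(1+r)^3 + D_4/(1+r)^4 + TV/(1+r)^4
    = 2.96908 + 3.09314 + 3.22238 + 3.35702 + 186.93281 = 199.57442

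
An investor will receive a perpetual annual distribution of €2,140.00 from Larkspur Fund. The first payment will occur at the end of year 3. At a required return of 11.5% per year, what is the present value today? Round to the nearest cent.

Value at end of year 2: C / r = €2,140.00 / 0.115 = €18,608.6957
Discount to today: PV = €18,608.6957 / (1 + 0.115)^2 = €18,608.6957 / 1.243225 = €14,968.08

€14968.08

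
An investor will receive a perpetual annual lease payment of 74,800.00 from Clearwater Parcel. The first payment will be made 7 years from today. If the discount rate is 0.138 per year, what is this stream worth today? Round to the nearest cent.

Value at end of year 6: C / r = 74,800.00 / 0.138 = 542,028.9855
Discount to today: PV = 542,028.9855 / (1 + 0.138)^6 = 542,028.9855 / 2.171969 = 249,556.53

249556.53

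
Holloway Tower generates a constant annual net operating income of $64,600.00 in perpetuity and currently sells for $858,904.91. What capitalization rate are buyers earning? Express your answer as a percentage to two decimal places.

P = C/r ⇒ r = C/P = $64,600.00/$858,904.91 = 0.075212

7.52%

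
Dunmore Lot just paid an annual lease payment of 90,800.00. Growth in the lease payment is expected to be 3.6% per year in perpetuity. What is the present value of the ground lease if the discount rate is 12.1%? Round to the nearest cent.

D₁ = D₀ × (1 + g) = 90,800.00 × 1.036 = 94,068.8000
Growing perpetuity: P = D₁ / (r − g) = 94,068.8000 / (0.121 − 0.036) = 1,106,691.76

1106691.76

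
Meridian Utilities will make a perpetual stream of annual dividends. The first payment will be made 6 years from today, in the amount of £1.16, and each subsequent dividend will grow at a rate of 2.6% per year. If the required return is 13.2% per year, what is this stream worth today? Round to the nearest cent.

£5.89

Value at end of year 5: C₁ / (r − g) = £1.16 / (0.132 − 0.026) = £10.9434
Discount to today: PV = £10.9434 / (1 + 0.132)^5 = £10.9434 / 1.858798 = £5.89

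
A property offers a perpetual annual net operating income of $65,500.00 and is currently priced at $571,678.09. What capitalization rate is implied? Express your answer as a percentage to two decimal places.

11.46%

P = C/r ⇒ r = C/P = $65,500.00/$571,678.09 = 0.114575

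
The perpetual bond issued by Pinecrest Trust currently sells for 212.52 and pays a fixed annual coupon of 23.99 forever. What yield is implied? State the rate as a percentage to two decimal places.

P = C/r ⇒ r = C/P = 23.99/212.52 = 0.112883

11.29%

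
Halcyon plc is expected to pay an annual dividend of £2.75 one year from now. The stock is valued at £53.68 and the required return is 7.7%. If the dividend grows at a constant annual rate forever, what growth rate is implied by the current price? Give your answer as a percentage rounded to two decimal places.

P = D₁/(r−g) ⇒ g = r − D₁/P = 0.077 − £2.75/£53.68 = 0.025770

2.58%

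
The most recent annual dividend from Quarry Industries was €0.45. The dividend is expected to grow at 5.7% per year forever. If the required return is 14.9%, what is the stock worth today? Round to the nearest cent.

€5.17

D₁ = D₀ × (1 + g) = €0.45 × 1.057 = €0.4757
Growing perpetuity: P = D₁ / (r − g) = €0.4757 / (0.149 − 0.057) = €5.17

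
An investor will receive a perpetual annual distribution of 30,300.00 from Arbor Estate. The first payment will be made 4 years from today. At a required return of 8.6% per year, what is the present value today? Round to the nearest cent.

Value at end of year 3: C / r = 30,300.00 / 0.086 = 352,325.5814
Discount to today: PV = 352,325.5814 / (1 + 0.086)^3 = 352,325.5814 / 1.280824 = 275,077.27

275077.27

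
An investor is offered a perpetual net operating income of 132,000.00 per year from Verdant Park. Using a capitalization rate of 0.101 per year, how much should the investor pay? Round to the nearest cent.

Level perpetuity: PV = C / r = 132,000.00 / 0.101 = 1,306,930.69

1306930.69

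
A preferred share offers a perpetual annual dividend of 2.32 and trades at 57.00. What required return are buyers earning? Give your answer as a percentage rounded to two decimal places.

P = C/r ⇒ r = C/P = 2.32/57.00 = 0.040702

4.07%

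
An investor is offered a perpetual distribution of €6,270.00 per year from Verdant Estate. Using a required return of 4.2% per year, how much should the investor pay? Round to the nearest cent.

€149285.71

Level perpetuity: PV = C / r = €6,270.00 / 0.042 = €149,285.71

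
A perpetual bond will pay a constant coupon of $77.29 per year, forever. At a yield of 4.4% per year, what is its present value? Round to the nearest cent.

Level perpetuity: PV = C / r = $77.29 / 0.044 = $1,756.59

$1756.59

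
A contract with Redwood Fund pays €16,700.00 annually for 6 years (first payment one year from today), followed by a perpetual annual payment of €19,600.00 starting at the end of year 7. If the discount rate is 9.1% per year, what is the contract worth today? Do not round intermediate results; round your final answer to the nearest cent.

€202414.15

PV of 6-year annuity: €16,700.00 × [1 − (1+0.091)^−6] / 0.091 = 74692.00986
Perpetuity value at year 6: €19,600.00 / 0.091 = 215384.61538
PV of perpetuity: 215384.61538 / (1+0.091)^6 = 127722.13674
Total PV = 74692.00986 + 127722.13674 = 202414.14661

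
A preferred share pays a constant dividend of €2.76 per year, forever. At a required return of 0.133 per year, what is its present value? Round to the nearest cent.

Level perpetuity: PV = C / r = €2.76 / 0.133 = €20.75

€20.75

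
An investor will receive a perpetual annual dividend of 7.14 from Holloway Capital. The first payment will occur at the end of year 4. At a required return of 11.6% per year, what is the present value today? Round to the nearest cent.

44.28

Value at end of year 3: C / r = 7.14 / 0.116 = 61.5517
Discount to today: PV = 61.5517 / (1 + 0.116)^3 = 61.5517 / 1.389929 = 44.28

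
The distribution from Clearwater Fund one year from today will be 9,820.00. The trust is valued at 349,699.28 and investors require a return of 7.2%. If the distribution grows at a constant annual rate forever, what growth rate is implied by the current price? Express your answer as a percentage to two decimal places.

P = D₁/(r−g) ⇒ g = r − D₁/P = 0.072 − 9,820.00/349,699.28 = 0.043919

4.39%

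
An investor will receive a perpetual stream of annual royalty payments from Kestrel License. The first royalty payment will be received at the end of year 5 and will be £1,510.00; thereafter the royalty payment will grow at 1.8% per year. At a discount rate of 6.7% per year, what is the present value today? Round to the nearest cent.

Value at end of year 4: C₁ / (r − g) = £1,510.00 / (0.067 − 0.018) = £30,816.3265
Discount to today: PV = £30,816.3265 / (1 + 0.067)^4 = £30,816.3265 / 1.296157 = £23,775.15

£23775.15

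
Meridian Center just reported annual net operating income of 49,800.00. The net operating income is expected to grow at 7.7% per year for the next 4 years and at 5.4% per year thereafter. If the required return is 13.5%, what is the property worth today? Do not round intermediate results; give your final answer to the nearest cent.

D_1 = 53634.60000
D_2 = 57764.46420
D_3 = 62212.32794
D_4 = 67002.67720
Terminal value at year 4: TV = D_4×(1+g_2)/(r−g_2) = 70620.82176/0.081 = 871861.99708
P_0 = D_1/(1+r)^1 + D_2/(1+r)^2 + D_3/(1+r)^3 + D_4/(1+r)^4 + TV/(1+r)^4
    = 47255.15419 + 44840.35335 + 42548.95204 + 40374.64436 + 525368.82903 = 700387.93297

700387.93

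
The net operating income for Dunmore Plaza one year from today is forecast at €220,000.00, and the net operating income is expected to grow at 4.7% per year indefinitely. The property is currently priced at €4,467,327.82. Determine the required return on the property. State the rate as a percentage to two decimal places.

9.62%

P = D₁/(r − g) ⇒ r = D₁/P + g = €220,000.0000/€4,467,327.82 + 0.047 = 0.049246 + 0.047 = 0.096246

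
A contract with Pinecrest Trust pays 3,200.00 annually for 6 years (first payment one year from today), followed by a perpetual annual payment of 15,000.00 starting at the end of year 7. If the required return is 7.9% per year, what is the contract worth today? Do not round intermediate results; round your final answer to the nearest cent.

135157.56

PV of 6-year annuity: 3,200.00 × [1 − (1+0.079)^−6] / 0.079 = 14838.19978
Perpetuity value at year 6: 15,000.00 / 0.079 = 189873.41772
PV of perpetuity: 189873.41772 / (1+0.079)^6 = 120319.35626
Total PV = 14838.19978 + 120319.35626 = 135157.55604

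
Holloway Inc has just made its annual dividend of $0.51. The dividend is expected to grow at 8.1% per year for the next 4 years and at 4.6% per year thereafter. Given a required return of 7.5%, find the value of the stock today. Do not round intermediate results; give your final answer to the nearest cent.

$20.88

D_1 = 0.55131
D_2 = 0.59597
D_3 = 0.64424
D_4 = 0.69642
Terminal value at year 4: TV = D_4×(1+g_2)/(r−g_2) = 0.72846/0.029 = 25.11925
P_0 = D_1/(1+r)^1 + D_2/(1+r)^2 + D_3/(1+r)^3 + D_4/(1+r)^4 + TV/(1+r)^4
    = 0.51285 + 0.51571 + 0.51859 + 0.52148 + 18.80931 = 20.87793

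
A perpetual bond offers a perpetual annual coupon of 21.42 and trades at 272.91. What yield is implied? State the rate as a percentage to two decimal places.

7.85%

P = C/r ⇒ r = C/P = 21.42/272.91 = 0.078487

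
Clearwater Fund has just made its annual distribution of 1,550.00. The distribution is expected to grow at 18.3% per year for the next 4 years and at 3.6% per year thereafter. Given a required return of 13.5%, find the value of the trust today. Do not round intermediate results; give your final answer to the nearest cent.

26026.90

D_1 = 1833.65000
D_2 = 2169.20795
D_3 = 2566.17300
D_4 = 3035.78266
Terminal value at year 4: TV = D_4×(1+g_2)/(r−g_2) = 3145.07084/0.099 = 31768.39233
P_0 = D_1/(1+r)^1 + D_2/(1+r)^2 + D_3/(1+r)^3 + D_4/(1+r)^4 + TV/(1+r)^4
    = 1615.55066 + 1683.87351 + 1755.08578 + 1829.30967 + 19143.07899 = 26026.89861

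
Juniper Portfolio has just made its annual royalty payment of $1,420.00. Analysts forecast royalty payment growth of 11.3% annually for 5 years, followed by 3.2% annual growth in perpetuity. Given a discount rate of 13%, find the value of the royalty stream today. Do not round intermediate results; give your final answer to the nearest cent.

$20647.90

D_1 = 1580.46000
D_2 = 1759.05198
D_3 = 1957.82485
D_4 = 2179.05906
D_5 = 2425.29274
Terminal value at year 5: TV = D_5×(1+g_2)/(r−g_2) = 2502.90210/0.098 = 25539.81739
P_0 = D_1/(1+r)^1 + D_2/(1+r)^2 + D_3/(1+r)^3 + D_4/(1+r)^4 + D_5/(1+r)^5 + TV/(1+r)^5
    = 1398.63717 + 1377.59572 + 1356.87083 + 1336.45773 + 1316.35173 + 13861.98965 = 20647.90284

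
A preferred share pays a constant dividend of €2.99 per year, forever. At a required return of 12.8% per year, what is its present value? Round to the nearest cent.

Level perpetuity: PV = C / r = €2.99 / 0.128 = €23.36

€23.36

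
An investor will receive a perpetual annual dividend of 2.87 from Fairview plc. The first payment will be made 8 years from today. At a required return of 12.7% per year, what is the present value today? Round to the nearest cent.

9.79

Value at end of year 7: C / r = 2.87 / 0.127 = 22.5984
Discount to today: PV = 22.5984 / (1 + 0.127)^7 = 22.5984 / 2.309231 = 9.79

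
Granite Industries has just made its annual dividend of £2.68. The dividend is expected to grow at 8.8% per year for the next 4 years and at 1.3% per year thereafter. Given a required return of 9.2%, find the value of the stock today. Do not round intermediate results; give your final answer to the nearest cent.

D_1 = 2.91584
D_2 = 3.17243
D_3 = 3.45161
D_4 = 3.75535
Terminal value at year 4: TV = D_4×(1+g_2)/(r−g_2) = 3.80417/0.079 = 48.15404
P_0 = D_1/(1+r)^1 + D_2/(1+r)^2 + D_3/(1+r)^3 + D_4/(1+r)^4 + TV/(1+r)^4
    = 2.67018 + 2.66040 + 2.65066 + 2.64095 + 33.86431 = 44.48650

£44.49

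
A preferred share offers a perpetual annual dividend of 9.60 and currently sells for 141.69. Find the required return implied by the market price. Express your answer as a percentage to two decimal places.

P = C/r ⇒ r = C/P = 9.60/141.69 = 0.067754

6.78%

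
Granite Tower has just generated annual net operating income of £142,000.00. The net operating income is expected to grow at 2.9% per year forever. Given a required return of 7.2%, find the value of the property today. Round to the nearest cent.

D₁ = D₀ × (1 + g) = £142,000.00 × 1.029 = £146,118.0000
Growing perpetuity: P = D₁ / (r − g) = £146,118.0000 / (0.072 − 0.029) = £3,398,093.02

£3398093.02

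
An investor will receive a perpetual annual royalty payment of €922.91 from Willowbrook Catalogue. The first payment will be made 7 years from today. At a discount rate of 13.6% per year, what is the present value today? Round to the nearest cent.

€3157.55

Value at end of year 6: C / r = €922.91 / 0.136 = €6,786.1029
Discount to today: PV = €6,786.1029 / (1 + 0.136)^6 = €6,786.1029 / 2.149166 = €3,157.55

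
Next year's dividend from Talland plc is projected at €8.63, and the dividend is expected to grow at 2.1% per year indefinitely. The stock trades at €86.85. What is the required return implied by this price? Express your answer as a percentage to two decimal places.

P = D₁/(r − g) ⇒ r = D₁/P + g = €8.6300/€86.85 + 0.021 = 0.099367 + 0.021 = 0.120367

12.04%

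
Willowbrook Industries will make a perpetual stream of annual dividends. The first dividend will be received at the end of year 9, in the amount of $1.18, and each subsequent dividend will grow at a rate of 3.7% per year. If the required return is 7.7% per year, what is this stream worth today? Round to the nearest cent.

Value at end of year 8: C₁ / (r − g) = $1.18 / (0.077 − 0.037) = $29.5000
Discount to today: PV = $29.5000 / (1 + 0.077)^8 = $29.5000 / 1.810196 = $16.30

$16.30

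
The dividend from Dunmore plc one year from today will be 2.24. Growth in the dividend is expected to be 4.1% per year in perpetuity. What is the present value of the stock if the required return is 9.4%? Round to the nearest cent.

Growing perpetuity: P = D₁ / (r − g) = 2.2400 / (0.094 − 0.041) = 42.26

42.26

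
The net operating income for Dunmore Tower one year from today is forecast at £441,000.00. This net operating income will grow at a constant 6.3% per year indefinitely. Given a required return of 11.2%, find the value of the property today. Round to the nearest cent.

Growing perpetuity: P = D₁ / (r − g) = £441,000.0000 / (0.112 − 0.063) = £9,000,000.00

£9000000.00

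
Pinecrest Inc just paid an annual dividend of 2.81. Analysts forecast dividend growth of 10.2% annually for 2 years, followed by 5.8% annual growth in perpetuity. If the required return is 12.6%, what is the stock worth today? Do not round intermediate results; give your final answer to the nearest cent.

D_1 = 3.09662
D_2 = 3.41248
Terminal value at year 2: TV = D_2×(1+g_2)/(r−g_2) = 3.61040/0.068 = 53.09410
P_0 = D_1/(1+r)^1 + D_2/(1+r)^2 + TV/(1+r)^2
    = 2.75011 + 2.69149 + 41.87641 = 47.31801

47.32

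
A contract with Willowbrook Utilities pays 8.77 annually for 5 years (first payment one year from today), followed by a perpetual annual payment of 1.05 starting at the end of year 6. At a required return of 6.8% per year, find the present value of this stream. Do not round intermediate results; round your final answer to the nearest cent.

PV of 5-year annuity: 8.77 × [1 − (1+0.068)^−5] / 0.068 = 36.15212
Perpetuity value at year 5: 1.05 / 0.068 = 15.44118
PV of perpetuity: 15.44118 / (1+0.068)^5 = 11.11282
Total PV = 36.15212 + 11.11282 = 47.26493

47.26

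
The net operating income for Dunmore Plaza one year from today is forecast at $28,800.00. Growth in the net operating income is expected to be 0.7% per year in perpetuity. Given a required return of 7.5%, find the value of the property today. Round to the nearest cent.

Growing perpetuity: P = D₁ / (r − g) = $28,800.0000 / (0.075 − 0.007) = $423,529.41

$423529.41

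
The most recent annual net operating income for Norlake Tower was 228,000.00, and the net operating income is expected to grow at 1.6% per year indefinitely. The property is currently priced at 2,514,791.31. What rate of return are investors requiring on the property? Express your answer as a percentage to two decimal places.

D₁ = 228,000.00 × 1.016 = 231,648.0000
P = D₁/(r − g) ⇒ r = D₁/P + g = 231,648.0000/2,514,791.31 + 0.016 = 0.092114 + 0.016 = 0.108114

10.81%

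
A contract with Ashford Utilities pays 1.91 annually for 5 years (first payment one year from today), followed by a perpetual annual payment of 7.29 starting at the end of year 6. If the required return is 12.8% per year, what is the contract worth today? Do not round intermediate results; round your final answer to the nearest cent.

37.94

PV of 5-year annuity: 1.91 × [1 − (1+0.128)^−5] / 0.128 = 6.75082
Perpetuity value at year 5: 7.29 / 0.128 = 56.95312
PV of perpetuity: 56.95312 / (1+0.128)^5 = 31.18689
Total PV = 6.75082 + 31.18689 = 37.93771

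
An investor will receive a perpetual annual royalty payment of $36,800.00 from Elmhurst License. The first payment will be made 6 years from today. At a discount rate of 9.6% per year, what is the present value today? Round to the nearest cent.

Value at end of year 5: C / r = $36,800.00 / 0.096 = $383,333.3333
Discount to today: PV = $383,333.3333 / (1 + 0.096)^5 = $383,333.3333 / 1.581440 = $242,395.09

$242395.09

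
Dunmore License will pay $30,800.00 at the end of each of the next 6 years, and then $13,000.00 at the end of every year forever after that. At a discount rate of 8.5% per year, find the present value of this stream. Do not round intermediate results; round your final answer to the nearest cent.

$233995.03

PV of 6-year annuity: $30,800.00 × [1 − (1+0.085)^−6] / 0.085 = 140250.48482
Perpetuity value at year 6: $13,000.00 / 0.085 = 152941.17647
PV of perpetuity: 152941.17647 / (1+0.085)^6 = 93744.54327
Total PV = 140250.48482 + 93744.54327 = 233995.02809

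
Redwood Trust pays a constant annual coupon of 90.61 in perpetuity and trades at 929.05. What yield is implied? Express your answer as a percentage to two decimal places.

P = C/r ⇒ r = C/P = 90.61/929.05 = 0.097530

9.75%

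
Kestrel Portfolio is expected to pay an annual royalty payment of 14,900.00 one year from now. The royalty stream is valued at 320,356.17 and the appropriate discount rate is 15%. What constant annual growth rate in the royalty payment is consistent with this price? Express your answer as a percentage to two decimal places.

P = D₁/(r−g) ⇒ g = r − D₁/P = 0.15 − 14,900.00/320,356.17 = 0.103489

10.35%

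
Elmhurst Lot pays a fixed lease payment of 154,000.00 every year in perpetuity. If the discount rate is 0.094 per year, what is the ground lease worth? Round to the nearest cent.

Level perpetuity: PV = C / r = 154,000.00 / 0.094 = 1,638,297.87

1638297.87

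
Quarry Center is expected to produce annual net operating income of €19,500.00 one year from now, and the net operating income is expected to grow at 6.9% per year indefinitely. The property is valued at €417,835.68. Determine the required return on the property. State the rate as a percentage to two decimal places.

11.57%

P = D₁/(r − g) ⇒ r = D₁/P + g = €19,500.0000/€417,835.68 + 0.069 = 0.046669 + 0.069 = 0.115669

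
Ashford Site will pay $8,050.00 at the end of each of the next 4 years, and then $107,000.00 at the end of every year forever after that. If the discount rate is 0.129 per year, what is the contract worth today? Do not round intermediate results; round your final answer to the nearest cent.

PV of 4-year annuity: $8,050.00 × [1 − (1+0.129)^−4] / 0.129 = 23994.33053
Perpetuity value at year 4: $107,000.00 / 0.129 = 829457.36434
PV of perpetuity: 829457.36434 / (1+0.129)^4 = 510526.51137
Total PV = 23994.33053 + 510526.51137 = 534520.84189

$534520.84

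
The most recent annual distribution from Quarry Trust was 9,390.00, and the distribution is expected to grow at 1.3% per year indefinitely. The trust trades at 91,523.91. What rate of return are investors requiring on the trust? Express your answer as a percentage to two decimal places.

11.69%

D₁ = 9,390.00 × 1.013 = 9,512.0700
P = D₁/(r − g) ⇒ r = D₁/P + g = 9,512.0700/91,523.91 + 0.013 = 0.103930 + 0.013 = 0.116930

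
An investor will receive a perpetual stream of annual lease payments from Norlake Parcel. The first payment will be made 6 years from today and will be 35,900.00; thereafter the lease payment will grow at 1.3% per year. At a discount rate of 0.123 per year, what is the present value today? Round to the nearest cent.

182727.11

Value at end of year 5: C₁ / (r − g) = 35,900.00 / (0.123 − 0.013) = 326,363.6364
Discount to today: PV = 326,363.6364 / (1 + 0.123)^5 = 326,363.6364 / 1.786071 = 182,727.11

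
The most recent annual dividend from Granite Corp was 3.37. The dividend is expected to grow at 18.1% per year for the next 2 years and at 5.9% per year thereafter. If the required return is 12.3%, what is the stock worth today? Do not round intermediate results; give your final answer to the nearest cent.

68.94

D_1 = 3.97997
D_2 = 4.70034
Terminal value at year 2: TV = D_2×(1+g_2)/(r−g_2) = 4.97766/0.064 = 77.77601
P_0 = D_1/(1+r)^1 + D_2/(1+r)^2 + TV/(1+r)^2
    = 3.54405 + 3.72709 + 61.67174 = 68.94288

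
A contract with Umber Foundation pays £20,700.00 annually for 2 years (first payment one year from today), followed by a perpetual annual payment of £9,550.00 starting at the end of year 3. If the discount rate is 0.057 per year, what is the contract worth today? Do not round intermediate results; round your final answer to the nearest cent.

£188072.45

PV of 2-year annuity: £20,700.00 × [1 − (1+0.057)^−2] / 0.057 = 38111.37893
Perpetuity value at year 2: £9,550.00 / 0.057 = 167543.85965
PV of perpetuity: 167543.85965 / (1+0.057)^2 = 149961.07372
Total PV = 38111.37893 + 149961.07372 = 188072.45265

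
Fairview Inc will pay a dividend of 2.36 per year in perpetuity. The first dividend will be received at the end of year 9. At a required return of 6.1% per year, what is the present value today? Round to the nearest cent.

24.09

Value at end of year 8: C / r = 2.36 / 0.061 = 38.6885
Discount to today: PV = 38.6885 / (1 + 0.061)^8 = 38.6885 / 1.605917 = 24.09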